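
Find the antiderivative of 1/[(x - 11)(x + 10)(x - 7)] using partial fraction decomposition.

Cover-up: P = 1/84, Q = 1/357, R = -1/68. Decomposition: (1/84)/(x - 11) + (1/357)/(x + 10) - (1/68)/(x - 7). Integrate each term: (1/84) ln|(x - 11)| + (1/357) ln|(x + 10)| - (1/68) ln|(x - 7)| + C


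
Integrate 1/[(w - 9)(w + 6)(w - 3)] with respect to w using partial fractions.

Cover-up: A = 1/90, B = 1/135, C = -1/54. Decomposition: (1/90)/(w - 9) + (1/135)/(w + 6) - (1/54)/(w - 3). Integrate each term: (1/90) ln|(w - 9)| + (1/135) ln|(w + 6)| - (1/54) ln|(w - 3)| + C


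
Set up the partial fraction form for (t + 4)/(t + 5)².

Repeated linear factor: P/(t + 5) + Q/(t + 5)²


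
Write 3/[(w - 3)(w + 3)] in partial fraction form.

3/(w - 3)(w + 3) = α/(w - 3) + β/(w + 3). α = 3/(3 + 3) = 1/2, β = 3/(-3 - 3) = -1/2
Result: (1/2)/(w - 3) - (1/2)/(w + 3)


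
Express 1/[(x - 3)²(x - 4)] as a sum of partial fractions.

Cover-up at x=4: γ = 1/(4 - 3)² = 1. Cover-up at x=3: β = 1/(3 - 4) = -1. Comparing x² coeff: α = -γ = -1
Result: -1/(x - 3) - 1/(x - 3)² + 1/(x - 4)


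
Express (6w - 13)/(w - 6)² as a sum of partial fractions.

(6w - 13) = α(w - 6) + β. At w = 6: β = 6·6 - 13 = 23. Coeff of w: α = 6
Result: 6/(w - 6) + 23/(w - 6)²


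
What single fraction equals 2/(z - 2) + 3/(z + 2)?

Common denominator (z - 2)(z + 2). Numerator: 2(z + 2) + 3(z - 2) = (2z + 4) + (3z - 6) = 5z - 2
Result: (5z - 2)/[(z - 2)(z + 2)]


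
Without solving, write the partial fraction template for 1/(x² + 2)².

Repeated quadratic factor: (Ax + B)/(x² + 2) + (Cx + D)/(x² + 2)²


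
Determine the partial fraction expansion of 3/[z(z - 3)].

3/z(z - 3) = A/z + B/(z - 3). A = 3/(0 - 3) = -1, B = 3/(3 - 0) = 1
Result: -1/z + 1/(z - 3)


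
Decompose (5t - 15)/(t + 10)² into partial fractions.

(5t - 15) = α(t + 10) + β. At t = -10: β = 5·(-10) - 15 = -65. Coeff of t: α = 5
Result: 5/(t + 10) - 65/(t + 10)²


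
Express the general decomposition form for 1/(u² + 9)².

Repeated quadratic factor: (Pu + Q)/(u² + 9) + (Ru + S)/(u² + 9)²


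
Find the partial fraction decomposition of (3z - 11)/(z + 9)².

(3z - 11) = α(z + 9) + β. At z = -9: β = 3·(-9) - 11 = -38. Coeff of z: α = 3
Result: 3/(z + 9) - 38/(z + 9)²


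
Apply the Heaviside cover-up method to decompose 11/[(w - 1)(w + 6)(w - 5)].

Cover (w - 1), w=1: A = 11/[(1 + 6)(1 - 5)] = -11/28. Cover (w + 6), w=-6: B = 11/[(-6 - 1)(-6 - 5)] = 1/7. Cover (w - 5), w=5: C = 11/[(5 - 1)(5 + 6)] = 1/4.
Result: (-11/28)/(w - 1) + (1/7)/(w + 6) + (1/4)/(w - 5)


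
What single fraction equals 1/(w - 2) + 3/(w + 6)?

Common denominator (w - 2)(w + 6). Numerator: 1(w + 6) + 3(w - 2) = (w + 6) + (3w - 6) = 4w
Result: (4w)/[(w - 2)(w + 6)]


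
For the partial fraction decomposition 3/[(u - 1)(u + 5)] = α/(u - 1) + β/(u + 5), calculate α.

Cover-up at u = 1: α = 3/(1 + 5) = 3/6 = 1/2


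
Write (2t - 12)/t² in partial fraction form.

(2t - 12) = At + B. At t = 0: B = 2·0 - 12 = -12. Coeff of t: A = 2
Result: 2/t - 12/t²


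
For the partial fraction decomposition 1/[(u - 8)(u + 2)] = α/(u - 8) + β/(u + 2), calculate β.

Cover-up at u = -2: β = 1/(-2 - 8) = -1/10


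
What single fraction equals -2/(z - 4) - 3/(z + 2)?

Common denominator (z - 4)(z + 2). Numerator: -2(z + 2) - 3(z - 4) = (-2z - 4) - (3z - 12) = -5z + 8
Result: (-5z + 8)/[(z - 4)(z + 2)]


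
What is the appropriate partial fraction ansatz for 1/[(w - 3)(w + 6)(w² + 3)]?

Two linear + quadratic: P/(w - 3) + Q/(w + 6) + (Rw + S)/(w² + 3)


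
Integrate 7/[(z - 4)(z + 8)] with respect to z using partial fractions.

Decompose: 7/[(z - 4)(z + 8)] = (7/12)/(z - 4) - (7/12)/(z + 8). Integrate each term: (7/12) ln|(z - 4)| - (7/12) ln|(z + 8)| + C


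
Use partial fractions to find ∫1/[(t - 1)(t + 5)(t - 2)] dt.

Cover-up: α = -1/6, β = 1/42, γ = 1/7. Decomposition: (-1/6)/(t - 1) + (1/42)/(t + 5) + (1/7)/(t - 2). Integrate each term: (-1/6) ln|(t - 1)| + (1/42) ln|(t + 5)| + (1/7) ln|(t - 2)| + C


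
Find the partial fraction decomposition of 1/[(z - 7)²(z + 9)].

Cover-up at z=-9: C = 1/(-9 - 7)² = 1/256. Cover-up at z=7: B = 1/(7 + 9) = 1/16. Comparing z² coeff: A = -C = -1/256
Result: (-1/256)/(z - 7) + (1/16)/(z - 7)² + (1/256)/(z + 9)


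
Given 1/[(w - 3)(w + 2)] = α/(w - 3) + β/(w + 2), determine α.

Cover-up at w = 3: α = 1/(3 + 2) = 1/5


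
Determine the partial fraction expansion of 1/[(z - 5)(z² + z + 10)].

Cover-up at z = 5: α = 1/(5² + 1·5 + 10) = 1/40. Then β = -α = -1/40, γ = -α·(1 + 5) = -3/20
Result: (1/40)/(z - 5) - ((1/40)z + 3/20)/(z² + z + 10)


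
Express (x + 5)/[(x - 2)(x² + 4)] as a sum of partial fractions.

At x=2: A = (1·2 + 5)/(2² + 4) = 7/8. B = -A = -7/8, C = 1 - 2·A = -3/4
Result: (7/8)/(x - 2) - ((7/8)x + 3/4)/(x² + 4)


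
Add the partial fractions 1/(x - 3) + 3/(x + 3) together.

Common denominator (x - 3)(x + 3). Numerator: 1(x + 3) + 3(x - 3) = (x + 3) + (3x - 9) = 4x - 6
Result: (4x - 6)/[(x - 3)(x + 3)]


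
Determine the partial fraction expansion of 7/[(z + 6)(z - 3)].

7/(z + 6)(z - 3) = α/(z + 6) + β/(z - 3). α = 7/(-6 - 3) = -7/9, β = 7/(3 + 6) = 7/9
Result: (-7/9)/(z + 6) + (7/9)/(z - 3)


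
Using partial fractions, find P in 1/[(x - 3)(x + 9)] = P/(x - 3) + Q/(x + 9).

Cover-up at x = 3: P = 1/(3 + 9) = 1/12


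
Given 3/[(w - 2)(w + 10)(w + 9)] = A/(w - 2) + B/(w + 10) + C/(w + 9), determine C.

Cover-up at w = -9: C = 3/[(-9 - 2)(-9 + 10)] = 3/[(-11)(1)] = -3/11


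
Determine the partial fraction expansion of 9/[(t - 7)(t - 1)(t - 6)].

Using cover-up method: A = 3/2, B = 3/10, C = -9/5
Result: (3/2)/(t - 7) + (3/10)/(t - 1) - (9/5)/(t - 6)


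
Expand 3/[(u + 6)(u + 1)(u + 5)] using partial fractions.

Using cover-up method: α = 3/5, β = 3/20, γ = -3/4
Result: (3/5)/(u + 6) + (3/20)/(u + 1) - (3/4)/(u + 5)


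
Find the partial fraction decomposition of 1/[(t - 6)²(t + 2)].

Cover-up at t=-2: R = 1/(-2 - 6)² = 1/64. Cover-up at t=6: Q = 1/(6 + 2) = 1/8. Comparing t² coeff: P = -R = -1/64
Result: (-1/64)/(t - 6) + (1/8)/(t - 6)² + (1/64)/(t + 2)


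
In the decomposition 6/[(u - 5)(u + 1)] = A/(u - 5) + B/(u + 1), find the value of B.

Cover-up at u = -1: B = 6/(-1 - 5) = -6/6 = -1


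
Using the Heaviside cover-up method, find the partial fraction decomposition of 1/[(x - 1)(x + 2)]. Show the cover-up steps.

Cover (x - 1): set x=1, get α = 1/(1 + 2) = 1/3. Cover (x + 2): set x=-2, get β = 1/(-2 - 1) = -1/3.
Result: (1/3)/(x - 1) - (1/3)/(x + 2)


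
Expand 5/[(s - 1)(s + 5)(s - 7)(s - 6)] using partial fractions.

Using Heaviside cover-up: (1/36)/(s - 1) - (5/792)/(s + 5) + (5/72)/(s - 7) - (1/11)/(s - 6)


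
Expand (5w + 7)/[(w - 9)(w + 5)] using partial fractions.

At w=9: α = (5·9 + 7)/(9 + 5) = 26/7. At w=-5: β = (5·(-5) + 7)/(-5 - 9) = 9/7
Result: (26/7)/(w - 9) + (9/7)/(w + 5)


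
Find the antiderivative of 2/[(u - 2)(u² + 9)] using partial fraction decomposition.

Cover-up at u=2: A = 2/(2²+9) = 2/13. Coeff matching: B = -2/13, C = -4/13. Decomposition: (2/13)/(u - 2) - ((2/13)u + 4/13)/(u² + 9). Integrate: linear → ln, quadratic → (1/2)ln + arctan: (2/13) ln|(u - 2)| - (1/13) ln(u² + 9) - (4/39) arctan(u/3) + C


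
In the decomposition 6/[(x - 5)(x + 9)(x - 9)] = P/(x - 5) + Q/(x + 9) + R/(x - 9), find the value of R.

Cover-up at x = 9: R = 6/[(9 - 5)(9 + 9)] = 6/[(4)(18)] = 6/72 = 1/12


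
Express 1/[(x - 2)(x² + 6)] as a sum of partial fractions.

Cover-up at x = 2: α = 1/(2² + 6) = 1/10. Then β = -α = -1/10, γ = -α·(0 + 2) = -1/5
Result: (1/10)/(x - 2) - ((1/10)x + 1/5)/(x² + 6)


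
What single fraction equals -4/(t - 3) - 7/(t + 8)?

Common denominator (t - 3)(t + 8). Numerator: -4(t + 8) - 7(t - 3) = (-4t - 32) - (7t - 21) = -11t - 11
Result: (-11t - 11)/[(t - 3)(t + 8)]


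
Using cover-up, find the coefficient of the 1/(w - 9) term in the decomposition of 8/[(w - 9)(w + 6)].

Cover (w - 9), set w=9: 8/((w + 6) at w=9) = 8/(15) = 8/15


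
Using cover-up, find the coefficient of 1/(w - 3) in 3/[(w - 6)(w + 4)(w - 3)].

Cover (w - 3), set w=3: 3/[(3 - 6)(3 + 4)] = -1/7


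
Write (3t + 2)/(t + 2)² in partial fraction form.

(3t + 2) = A(t + 2) + B. At t = -2: B = 3·(-2) + 2 = -4. Coeff of t: A = 3
Result: 3/(t + 2) - 4/(t + 2)²


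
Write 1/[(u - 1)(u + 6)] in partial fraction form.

1/(u - 1)(u + 6) = A/(u - 1) + B/(u + 6). A = 1/(1 + 6) = 1/7, B = 1/(-6 - 1) = -1/7
Result: (1/7)/(u - 1) - (1/7)/(u + 6)


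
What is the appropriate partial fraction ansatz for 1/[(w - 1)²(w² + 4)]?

Repeated linear + quadratic: A/(w - 1) + B/(w - 1)² + (Cw + D)/(w² + 4)


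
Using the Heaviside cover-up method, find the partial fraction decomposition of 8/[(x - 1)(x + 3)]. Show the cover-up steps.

Cover (x - 1): set x=1, get α = 8/(1 + 3) = 2. Cover (x + 3): set x=-3, get β = 8/(-3 - 1) = -2.
Result: 2/(x - 1) - 2/(x + 3)


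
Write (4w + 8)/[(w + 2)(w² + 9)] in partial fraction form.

At w=-2: α = (4·(-2) + 8)/((-2)² + 9) = 0. β = -α = 0, γ = 4 - (-2)·α = 4
Result: (4)/(w² + 9)


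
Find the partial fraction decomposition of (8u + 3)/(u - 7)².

(8u + 3) = A(u - 7) + B. At u = 7: B = 8·7 + 3 = 59. Coeff of u: A = 8
Result: 8/(u - 7) + 59/(u - 7)²


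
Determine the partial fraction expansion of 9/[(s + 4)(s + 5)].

9/(s + 4)(s + 5) = α/(s + 4) + β/(s + 5). α = 9/(-4 + 5) = 9, β = 9/(-5 + 4) = -9
Result: 9/(s + 4) - 9/(s + 5)


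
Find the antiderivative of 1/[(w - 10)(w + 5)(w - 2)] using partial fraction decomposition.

Cover-up: P = 1/120, Q = 1/105, R = -1/56. Decomposition: (1/120)/(w - 10) + (1/105)/(w + 5) - (1/56)/(w - 2). Integrate each term: (1/120) ln|(w - 10)| + (1/105) ln|(w + 5)| - (1/56) ln|(w - 2)| + C


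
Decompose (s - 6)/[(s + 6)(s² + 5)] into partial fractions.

At s=-6: A = (1·(-6) - 6)/((-6)² + 5) = -12/41. B = -A = 12/41, C = 1 - (-6)·A = -31/41
Result: (-12/41)/(s + 6) + ((12/41)s - 31/41)/(s² + 5)


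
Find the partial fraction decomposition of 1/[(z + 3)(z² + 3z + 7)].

Cover-up at z = -3: P = 1/((-3)² + 3·(-3) + 7) = 1/7. Then Q = -P = -1/7, R = -P·(3 - 3) = 0
Result: (1/7)/(z + 3) - ((1/7)z)/(z² + 3z + 7)


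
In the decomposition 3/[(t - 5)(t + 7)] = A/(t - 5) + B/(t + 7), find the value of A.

Cover-up at t = 5: A = 3/(5 + 7) = 3/12 = 1/4


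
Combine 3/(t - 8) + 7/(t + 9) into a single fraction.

Common denominator (t - 8)(t + 9). Numerator: 3(t + 9) + 7(t - 8) = (3t + 27) + (7t - 56) = 10t - 29
Result: (10t - 29)/[(t - 8)(t + 9)]


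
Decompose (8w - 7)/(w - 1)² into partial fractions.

(8w - 7) = P(w - 1) + Q. At w = 1: Q = 8·1 - 7 = 1. Coeff of w: P = 8
Result: 8/(w - 1) + 1/(w - 1)²


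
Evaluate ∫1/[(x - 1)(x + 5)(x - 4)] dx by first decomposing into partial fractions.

Cover-up: A = -1/18, B = 1/54, C = 1/27. Decomposition: (-1/18)/(x - 1) + (1/54)/(x + 5) + (1/27)/(x - 4). Integrate each term: (-1/18) ln|(x - 1)| + (1/54) ln|(x + 5)| + (1/27) ln|(x - 4)| + C


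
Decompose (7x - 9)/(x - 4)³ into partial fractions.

(7x - 9) = P(x - 4)² + Q(x - 4) + R. At x = 4: R = 7·4 - 9 = 19. Coefficients: P = 0, Q = 7
Result: 7/(x - 4)² + 19/(x - 4)³


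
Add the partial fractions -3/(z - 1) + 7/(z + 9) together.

Common denominator (z - 1)(z + 9). Numerator: -3(z + 9) + 7(z - 1) = (-3z - 27) + (7z - 7) = 4z - 34
Result: (4z - 34)/[(z - 1)(z + 9)]


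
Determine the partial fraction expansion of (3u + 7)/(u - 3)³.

(3u + 7) = P(u - 3)² + Q(u - 3) + R. At u = 3: R = 3·3 + 7 = 16. Coefficients: P = 0, Q = 3
Result: 3/(u - 3)² + 16/(u - 3)³


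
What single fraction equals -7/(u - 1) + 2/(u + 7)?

Common denominator (u - 1)(u + 7). Numerator: -7(u + 7) + 2(u - 1) = (-7u - 49) + (2u - 2) = -5u - 51
Result: (-5u - 51)/[(u - 1)(u + 7)]


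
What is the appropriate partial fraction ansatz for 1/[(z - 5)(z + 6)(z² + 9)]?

Two linear + quadratic: α/(z - 5) + β/(z + 6) + (γz + δ)/(z² + 9)


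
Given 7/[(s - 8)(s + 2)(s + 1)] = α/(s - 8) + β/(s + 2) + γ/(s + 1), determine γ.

Cover-up at s = -1: γ = 7/[(-1 - 8)(-1 + 2)] = 7/[(-9)(1)] = -7/9


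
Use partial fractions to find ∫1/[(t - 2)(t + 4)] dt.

Decompose: 1/[(t - 2)(t + 4)] = (1/6)/(t - 2) - (1/6)/(t + 4). Integrate each term: (1/6) ln|(t - 2)| - (1/6) ln|(t + 4)| + C


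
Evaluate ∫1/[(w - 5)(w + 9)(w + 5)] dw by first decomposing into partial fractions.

Cover-up: A = 1/140, B = 1/56, C = -1/40. Decomposition: (1/140)/(w - 5) + (1/56)/(w + 9) - (1/40)/(w + 5). Integrate each term: (1/140) ln|(w - 5)| + (1/56) ln|(w + 9)| - (1/40) ln|(w + 5)| + C


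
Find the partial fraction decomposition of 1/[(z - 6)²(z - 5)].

Cover-up at z=5: R = 1/(5 - 6)² = 1. Cover-up at z=6: Q = 1/(6 - 5) = 1. Comparing z² coeff: P = -R = -1
Result: -1/(z - 6) + 1/(z - 6)² + 1/(z - 5)


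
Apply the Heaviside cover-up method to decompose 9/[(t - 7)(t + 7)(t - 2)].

Cover (t - 7), t=7: A = 9/[(7 + 7)(7 - 2)] = 9/70. Cover (t + 7), t=-7: B = 9/[(-7 - 7)(-7 - 2)] = 1/14. Cover (t - 2), t=2: C = 9/[(2 - 7)(2 + 7)] = -1/5.
Result: (9/70)/(t - 7) + (1/14)/(t + 7) - (1/5)/(t - 2)


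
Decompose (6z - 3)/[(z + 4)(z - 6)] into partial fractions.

At z=-4: α = (6·(-4) - 3)/(-4 - 6) = 27/10. At z=6: β = (6·6 - 3)/(6 + 4) = 33/10
Result: (27/10)/(z + 4) + (33/10)/(z - 6)


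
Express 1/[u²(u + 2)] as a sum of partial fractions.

Cover-up at u=-2: C = 1/(-2 - 0)² = 1/4. Cover-up at u=0: B = 1/(0 + 2) = 1/2. Comparing u² coeff: A = -C = -1/4
Result: (-1/4)/u + (1/2)/u² + (1/4)/(u + 2)


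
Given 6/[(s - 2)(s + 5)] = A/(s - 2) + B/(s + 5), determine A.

Cover-up at s = 2: A = 6/(2 + 5) = 6/7


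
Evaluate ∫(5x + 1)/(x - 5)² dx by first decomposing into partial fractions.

Decompose: P = 5, Q = 5·5 + 1 = 26, so (5x + 1)/(x - 5)² = 5/(x - 5) + 26/(x - 5)². Integrate: ∫ P/(x - 5) dx = 5 ln|(x - 5)|; ∫ Q/(x - 5)² dx = -26/(x - 5). Sum: 5 ln|(x - 5)| - 26/(x - 5) + C


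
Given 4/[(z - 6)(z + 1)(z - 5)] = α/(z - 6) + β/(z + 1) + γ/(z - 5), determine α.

Cover-up at z = 6: α = 4/[(6 + 1)(6 - 5)] = 4/[(7)(1)] = 4/7


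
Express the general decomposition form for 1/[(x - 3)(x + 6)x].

Three distinct linear factors: P/(x - 3) + Q/(x + 6) + R/x


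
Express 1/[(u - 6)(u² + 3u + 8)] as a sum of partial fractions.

Cover-up at u = 6: A = 1/(6² + 3·6 + 8) = 1/62. Then B = -A = -1/62, C = -A·(3 + 6) = -9/62
Result: (1/62)/(u - 6) - ((1/62)u + 9/62)/(u² + 3u + 8)


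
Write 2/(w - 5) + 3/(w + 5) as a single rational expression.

Common denominator (w - 5)(w + 5). Numerator: 2(w + 5) + 3(w - 5) = (2w + 10) + (3w - 15) = 5w - 5
Result: (5w - 5)/[(w - 5)(w + 5)]


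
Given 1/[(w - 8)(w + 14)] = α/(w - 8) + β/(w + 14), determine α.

Cover-up at w = 8: α = 1/(8 + 14) = 1/22


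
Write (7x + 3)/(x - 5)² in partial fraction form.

(7x + 3) = P(x - 5) + Q. At x = 5: Q = 7·5 + 3 = 38. Coeff of x: P = 7
Result: 7/(x - 5) + 38/(x - 5)²


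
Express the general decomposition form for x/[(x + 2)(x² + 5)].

Linear + irreducible quadratic: P/(x + 2) + (Qx + R)/(x² + 5)


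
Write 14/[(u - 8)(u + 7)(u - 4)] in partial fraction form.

Using cover-up method: P = 7/30, Q = 14/165, R = -7/22
Result: (7/30)/(u - 8) + (14/165)/(u + 7) - (7/22)/(u - 4)


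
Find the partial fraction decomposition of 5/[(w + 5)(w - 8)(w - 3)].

Using cover-up method: A = 5/104, B = 1/13, C = -1/8
Result: (5/104)/(w + 5) + (1/13)/(w - 8) - (1/8)/(w - 3)


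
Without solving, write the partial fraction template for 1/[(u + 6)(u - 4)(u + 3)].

Three distinct linear factors: A/(u + 6) + B/(u - 4) + C/(u + 3)


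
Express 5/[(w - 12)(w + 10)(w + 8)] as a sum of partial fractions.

Using cover-up method: P = 1/88, Q = 5/44, R = -1/8
Result: (1/88)/(w - 12) + (5/44)/(w + 10) - (1/8)/(w + 8)


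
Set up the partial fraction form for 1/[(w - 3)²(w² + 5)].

Repeated linear + quadratic: A/(w - 3) + B/(w - 3)² + (Cw + D)/(w² + 5)


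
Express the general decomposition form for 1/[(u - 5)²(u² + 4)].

Repeated linear + quadratic: P/(u - 5) + Q/(u - 5)² + (Ru + S)/(u² + 4)


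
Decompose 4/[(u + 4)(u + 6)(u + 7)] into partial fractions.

Using cover-up method: P = 2/3, Q = -2, R = 4/3
Result: (2/3)/(u + 4) - 2/(u + 6) + (4/3)/(u + 7)


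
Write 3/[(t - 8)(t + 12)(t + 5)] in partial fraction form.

Using cover-up method: P = 3/260, Q = 3/140, R = -3/91
Result: (3/260)/(t - 8) + (3/140)/(t + 12) - (3/91)/(t + 5)


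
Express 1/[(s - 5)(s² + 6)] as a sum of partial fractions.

Cover-up at s = 5: A = 1/(5² + 6) = 1/31. Then B = -A = -1/31, C = -A·(0 + 5) = -5/31
Result: (1/31)/(s - 5) - ((1/31)s + 5/31)/(s² + 6)


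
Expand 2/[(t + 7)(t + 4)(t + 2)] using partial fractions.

Using cover-up method: P = 2/15, Q = -1/3, R = 1/5
Result: (2/15)/(t + 7) - (1/3)/(t + 4) + (1/5)/(t + 2)


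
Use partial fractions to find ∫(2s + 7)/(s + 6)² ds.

Decompose: P = 2, Q = 2·(-6) + 7 = -5, so (2s + 7)/(s + 6)² = 2/(s + 6) - 5/(s + 6)². Integrate: ∫ P/(s + 6) ds = 2 ln|(s + 6)|; ∫ Q/(s + 6)² ds = 5/(s + 6). Sum: 2 ln|(s + 6)| + 5/(s + 6) + C


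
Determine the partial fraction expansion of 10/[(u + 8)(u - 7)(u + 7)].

Using cover-up method: P = 2/3, Q = 1/21, R = -5/7
Result: (2/3)/(u + 8) + (1/21)/(u - 7) - (5/7)/(u + 7)


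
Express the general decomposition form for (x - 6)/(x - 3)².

Repeated linear factor: A/(x - 3) + B/(x - 3)²


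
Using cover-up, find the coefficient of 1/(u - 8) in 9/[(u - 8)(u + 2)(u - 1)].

Cover (u - 8), set u=8: 9/[(8 + 2)(8 - 1)] = 9/70


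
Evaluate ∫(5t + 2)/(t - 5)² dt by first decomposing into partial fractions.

Decompose: α = 5, β = 5·5 + 2 = 27, so (5t + 2)/(t - 5)² = 5/(t - 5) + 27/(t - 5)². Integrate: ∫ α/(t - 5) dt = 5 ln|(t - 5)|; ∫ β/(t - 5)² dt = -27/(t - 5). Sum: 5 ln|(t - 5)| - 27/(t - 5) + C


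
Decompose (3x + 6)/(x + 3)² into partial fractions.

(3x + 6) = α(x + 3) + β. At x = -3: β = 3·(-3) + 6 = -3. Coeff of x: α = 3
Result: 3/(x + 3) - 3/(x + 3)²


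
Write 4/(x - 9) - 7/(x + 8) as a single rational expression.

Common denominator (x - 9)(x + 8). Numerator: 4(x + 8) - 7(x - 9) = (4x + 32) - (7x - 63) = -3x + 95
Result: (-3x + 95)/[(x - 9)(x + 8)]


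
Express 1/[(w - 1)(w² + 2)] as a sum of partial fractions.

Cover-up at w = 1: α = 1/(1² + 2) = 1/3. Then β = -α = -1/3, γ = -α·(0 + 1) = -1/3
Result: (1/3)/(w - 1) - ((1/3)w + 1/3)/(w² + 2)


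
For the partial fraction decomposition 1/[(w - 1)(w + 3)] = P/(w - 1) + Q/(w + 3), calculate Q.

Cover-up at w = -3: Q = 1/(-3 - 1) = -1/4


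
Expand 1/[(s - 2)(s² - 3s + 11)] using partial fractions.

Cover-up at s = 2: A = 1/(2² - 3·2 + 11) = 1/9. Then B = -A = -1/9, C = -A·(-3 + 2) = 1/9
Result: (1/9)/(s - 2) - ((1/9)s - 1/9)/(s² - 3s + 11)


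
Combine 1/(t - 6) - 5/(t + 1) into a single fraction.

Common denominator (t - 6)(t + 1). Numerator: 1(t + 1) - 5(t - 6) = (t + 1) - (5t - 30) = -4t + 31
Result: (-4t + 31)/[(t - 6)(t + 1)]


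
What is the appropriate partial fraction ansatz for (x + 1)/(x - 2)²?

Repeated linear factor: P/(x - 2) + Q/(x - 2)²


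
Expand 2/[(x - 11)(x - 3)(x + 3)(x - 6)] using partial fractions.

Using Heaviside cover-up: (1/280)/(x - 11) + (1/72)/(x - 3) - (1/378)/(x + 3) - (2/135)/(x - 6)


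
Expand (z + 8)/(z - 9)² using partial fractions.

(z + 8) = P(z - 9) + Q. At z = 9: Q = 1·9 + 8 = 17. Coeff of z: P = 1
Result: 1/(z - 9) + 17/(z - 9)²


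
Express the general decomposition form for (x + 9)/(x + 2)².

Repeated linear factor: A/(x + 2) + B/(x + 2)²


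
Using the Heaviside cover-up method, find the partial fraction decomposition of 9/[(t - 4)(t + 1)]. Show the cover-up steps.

Cover (t - 4): set t=4, get A = 9/(4 + 1) = 9/5. Cover (t + 1): set t=-1, get B = 9/(-1 - 4) = -9/5.
Result: (9/5)/(t - 4) - (9/5)/(t + 1)


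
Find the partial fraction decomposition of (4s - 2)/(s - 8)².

(4s - 2) = P(s - 8) + Q. At s = 8: Q = 4·8 - 2 = 30. Coeff of s: P = 4
Result: 4/(s - 8) + 30/(s - 8)²


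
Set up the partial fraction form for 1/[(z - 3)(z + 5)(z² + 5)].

Two linear + quadratic: A/(z - 3) + B/(z + 5) + (Cz + D)/(z² + 5)


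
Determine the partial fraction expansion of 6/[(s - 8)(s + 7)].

6/(s - 8)(s + 7) = P/(s - 8) + Q/(s + 7). P = 6/(8 + 7) = 2/5, Q = 6/(-7 - 8) = -2/5
Result: (2/5)/(s - 8) - (2/5)/(s + 7)


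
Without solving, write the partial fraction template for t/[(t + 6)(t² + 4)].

Linear + irreducible quadratic: α/(t + 6) + (βt + γ)/(t² + 4)


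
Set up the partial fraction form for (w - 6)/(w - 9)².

Repeated linear factor: A/(w - 9) + B/(w - 9)²


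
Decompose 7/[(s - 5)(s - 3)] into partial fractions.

7/(s - 5)(s - 3) = α/(s - 5) + β/(s - 3). α = 7/(5 - 3) = 7/2, β = 7/(3 - 5) = -7/2
Result: (7/2)/(s - 5) - (7/2)/(s - 3)


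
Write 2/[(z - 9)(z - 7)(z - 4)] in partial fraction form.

Using cover-up method: P = 1/5, Q = -1/3, R = 2/15
Result: (1/5)/(z - 9) - (1/3)/(z - 7) + (2/15)/(z - 4)


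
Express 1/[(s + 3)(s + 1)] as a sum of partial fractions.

1/(s + 3)(s + 1) = α/(s + 3) + β/(s + 1). α = 1/(-3 + 1) = -1/2, β = 1/(-1 + 3) = 1/2
Result: (-1/2)/(s + 3) + (1/2)/(s + 1)


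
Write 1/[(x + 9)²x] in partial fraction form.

Cover-up at x=0: R = 1/(0 + 9)² = 1/81. Cover-up at x=-9: Q = 1/(-9 - 0) = -1/9. Comparing x² coeff: P = -R = -1/81
Result: (-1/81)/(x + 9) - (1/9)/(x + 9)² + (1/81)/x


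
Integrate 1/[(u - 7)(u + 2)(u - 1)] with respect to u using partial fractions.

Cover-up: A = 1/54, B = 1/27, C = -1/18. Decomposition: (1/54)/(u - 7) + (1/27)/(u + 2) - (1/18)/(u - 1). Integrate each term: (1/54) ln|(u - 7)| + (1/27) ln|(u + 2)| - (1/18) ln|(u - 1)| + C


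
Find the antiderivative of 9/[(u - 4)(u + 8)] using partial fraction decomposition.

Decompose: 9/[(u - 4)(u + 8)] = (3/4)/(u - 4) - (3/4)/(u + 8). Integrate each term: (3/4) ln|(u - 4)| - (3/4) ln|(u + 8)| + C


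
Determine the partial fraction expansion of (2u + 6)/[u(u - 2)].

At u=0: A = (2·0 + 6)/(0 - 2) = -3. At u=2: B = (2·2 + 6)/(2 - 0) = 5
Result: -3/u + 5/(u - 2)


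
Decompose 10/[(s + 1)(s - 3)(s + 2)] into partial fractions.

Using cover-up method: P = -5/2, Q = 1/2, R = 2
Result: (-5/2)/(s + 1) + (1/2)/(s - 3) + 2/(s + 2)


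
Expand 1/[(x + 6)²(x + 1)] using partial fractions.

Cover-up at x=-1: C = 1/(-1 + 6)² = 1/25. Cover-up at x=-6: B = 1/(-6 + 1) = -1/5. Comparing x² coeff: A = -C = -1/25
Result: (-1/25)/(x + 6) - (1/5)/(x + 6)² + (1/25)/(x + 1)


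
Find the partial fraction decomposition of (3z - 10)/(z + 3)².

(3z - 10) = P(z + 3) + Q. At z = -3: Q = 3·(-3) - 10 = -19. Coeff of z: P = 3
Result: 3/(z + 3) - 19/(z + 3)²


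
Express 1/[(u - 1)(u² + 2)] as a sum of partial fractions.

Cover-up at u = 1: P = 1/(1² + 2) = 1/3. Then Q = -P = -1/3, R = -P·(0 + 1) = -1/3
Result: (1/3)/(u - 1) - ((1/3)u + 1/3)/(u² + 2)


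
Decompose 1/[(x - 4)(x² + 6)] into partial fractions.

Cover-up at x = 4: α = 1/(4² + 6) = 1/22. Then β = -α = -1/22, γ = -α·(0 + 4) = -2/11
Result: (1/22)/(x - 4) - ((1/22)x + 2/11)/(x² + 6)


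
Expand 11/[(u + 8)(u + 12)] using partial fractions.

11/(u + 8)(u + 12) = A/(u + 8) + B/(u + 12). A = 11/(-8 + 12) = 11/4, B = 11/(-12 + 8) = -11/4
Result: (11/4)/(u + 8) - (11/4)/(u + 12)


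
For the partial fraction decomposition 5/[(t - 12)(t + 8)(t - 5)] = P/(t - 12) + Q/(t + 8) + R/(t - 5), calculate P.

Cover-up at t = 12: P = 5/[(12 + 8)(12 - 5)] = 5/[(20)(7)] = 5/140 = 1/28


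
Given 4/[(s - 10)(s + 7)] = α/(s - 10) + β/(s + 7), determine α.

Cover-up at s = 10: α = 4/(10 + 7) = 4/17


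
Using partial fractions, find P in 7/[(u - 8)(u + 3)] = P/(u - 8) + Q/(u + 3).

Cover-up at u = 8: P = 7/(8 + 3) = 7/11


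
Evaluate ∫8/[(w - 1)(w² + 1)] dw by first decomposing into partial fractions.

Cover-up at w=1: P = 8/(1²+1) = 4. Coeff matching: Q = -4, R = -4. Decomposition: 4/(w - 1) - (4w + 4)/(w² + 1). Integrate: linear → ln, quadratic → (1/2)ln + arctan: 4 ln|(w - 1)| - 2 ln(w² + 1) - 4 arctan(w) + C


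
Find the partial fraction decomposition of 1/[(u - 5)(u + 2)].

1/(u - 5)(u + 2) = P/(u - 5) + Q/(u + 2). P = 1/(5 + 2) = 1/7, Q = 1/(-2 - 5) = -1/7
Result: (1/7)/(u - 5) - (1/7)/(u + 2)


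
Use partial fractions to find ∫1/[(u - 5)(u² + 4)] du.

Cover-up at u=5: A = 1/(5²+4) = 1/29. Coeff matching: B = -1/29, C = -5/29. Decomposition: (1/29)/(u - 5) - ((1/29)u + 5/29)/(u² + 4). Integrate: linear → ln, quadratic → (1/2)ln + arctan: (1/29) ln|(u - 5)| - (1/58) ln(u² + 4) - (5/58) arctan(u/2) + C


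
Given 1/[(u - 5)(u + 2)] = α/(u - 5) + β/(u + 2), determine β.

Cover-up at u = -2: β = 1/(-2 - 5) = -1/7


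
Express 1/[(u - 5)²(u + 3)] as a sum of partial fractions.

Cover-up at u=-3: R = 1/(-3 - 5)² = 1/64. Cover-up at u=5: Q = 1/(5 + 3) = 1/8. Comparing u² coeff: P = -R = -1/64
Result: (-1/64)/(u - 5) + (1/8)/(u - 5)² + (1/64)/(u + 3)


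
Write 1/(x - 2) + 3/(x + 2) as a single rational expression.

Common denominator (x - 2)(x + 2). Numerator: 1(x + 2) + 3(x - 2) = (x + 2) + (3x - 6) = 4x - 4
Result: (4x - 4)/[(x - 2)(x + 2)]


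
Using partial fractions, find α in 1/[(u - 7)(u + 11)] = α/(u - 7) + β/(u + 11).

Cover-up at u = 7: α = 1/(7 + 11) = 1/18


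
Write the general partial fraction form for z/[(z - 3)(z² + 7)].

Linear + irreducible quadratic: P/(z - 3) + (Qz + R)/(z² + 7)


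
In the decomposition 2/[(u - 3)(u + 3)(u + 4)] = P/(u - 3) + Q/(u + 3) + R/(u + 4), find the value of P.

Cover-up at u = 3: P = 2/[(3 + 3)(3 + 4)] = 2/[(6)(7)] = 2/42 = 1/21


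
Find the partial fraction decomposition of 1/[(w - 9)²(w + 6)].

Cover-up at w=-6: C = 1/(-6 - 9)² = 1/225. Cover-up at w=9: B = 1/(9 + 6) = 1/15. Comparing w² coeff: A = -C = -1/225
Result: (-1/225)/(w - 9) + (1/15)/(w - 9)² + (1/225)/(w + 6)


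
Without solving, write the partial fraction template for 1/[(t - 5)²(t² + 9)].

Repeated linear + quadratic: α/(t - 5) + β/(t - 5)² + (γt + δ)/(t² + 9)


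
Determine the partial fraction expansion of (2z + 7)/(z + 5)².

(2z + 7) = P(z + 5) + Q. At z = -5: Q = 2·(-5) + 7 = -3. Coeff of z: P = 2
Result: 2/(z + 5) - 3/(z + 5)²


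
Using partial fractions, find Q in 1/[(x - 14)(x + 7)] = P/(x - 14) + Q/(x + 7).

Cover-up at x = -7: Q = 1/(-7 - 14) = -1/21


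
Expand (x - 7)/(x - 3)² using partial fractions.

(x - 7) = A(x - 3) + B. At x = 3: B = 1·3 - 7 = -4. Coeff of x: A = 1
Result: 1/(x - 3) - 4/(x - 3)²


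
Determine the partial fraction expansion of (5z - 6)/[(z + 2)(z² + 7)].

At z=-2: P = (5·(-2) - 6)/((-2)² + 7) = -16/11. Q = -P = 16/11, R = 5 - (-2)·P = 23/11
Result: (-16/11)/(z + 2) + ((16/11)z + 23/11)/(z² + 7)


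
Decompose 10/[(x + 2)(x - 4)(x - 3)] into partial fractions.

Using cover-up method: P = 1/3, Q = 5/3, R = -2
Result: (1/3)/(x + 2) + (5/3)/(x - 4) - 2/(x - 3)


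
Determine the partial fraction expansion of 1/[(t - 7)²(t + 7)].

Cover-up at t=-7: C = 1/(-7 - 7)² = 1/196. Cover-up at t=7: B = 1/(7 + 7) = 1/14. Comparing t² coeff: A = -C = -1/196
Result: (-1/196)/(t - 7) + (1/14)/(t - 7)² + (1/196)/(t + 7)


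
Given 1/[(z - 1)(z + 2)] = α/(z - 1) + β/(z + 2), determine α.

Cover-up at z = 1: α = 1/(1 + 2) = 1/3


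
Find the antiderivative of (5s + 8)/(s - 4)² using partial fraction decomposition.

Decompose: P = 5, Q = 5·4 + 8 = 28, so (5s + 8)/(s - 4)² = 5/(s - 4) + 28/(s - 4)². Integrate: ∫ P/(s - 4) ds = 5 ln|(s - 4)|; ∫ Q/(s - 4)² ds = -28/(s - 4). Sum: 5 ln|(s - 4)| - 28/(s - 4) + C


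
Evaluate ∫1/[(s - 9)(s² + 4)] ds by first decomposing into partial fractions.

Cover-up at s=9: α = 1/(9²+4) = 1/85. Coeff matching: β = -1/85, γ = -9/85. Decomposition: (1/85)/(s - 9) - ((1/85)s + 9/85)/(s² + 4). Integrate: linear → ln, quadratic → (1/2)ln + arctan: (1/85) ln|(s - 9)| - (1/170) ln(s² + 4) - (9/170) arctan(s/2) + C


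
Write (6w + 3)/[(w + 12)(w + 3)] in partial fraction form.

At w=-12: A = (6·(-12) + 3)/(-12 + 3) = 23/3. At w=-3: B = (6·(-3) + 3)/(-3 + 12) = -5/3
Result: (23/3)/(w + 12) - (5/3)/(w + 3)


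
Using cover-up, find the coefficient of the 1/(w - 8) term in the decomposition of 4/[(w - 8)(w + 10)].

Cover (w - 8), set w=8: 4/((w + 10) at w=8) = 4/(18) = 2/9


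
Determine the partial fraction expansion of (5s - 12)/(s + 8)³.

(5s - 12) = P(s + 8)² + Q(s + 8) + R. At s = -8: R = 5·(-8) - 12 = -52. Coefficients: P = 0, Q = 5
Result: 5/(s + 8)² - 52/(s + 8)³


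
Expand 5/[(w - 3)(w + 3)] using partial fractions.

5/(w - 3)(w + 3) = A/(w - 3) + B/(w + 3). A = 5/(3 + 3) = 5/6, B = 5/(-3 - 3) = -5/6
Result: (5/6)/(w - 3) - (5/6)/(w + 3)


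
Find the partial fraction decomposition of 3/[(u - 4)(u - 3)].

3/(u - 4)(u - 3) = α/(u - 4) + β/(u - 3). α = 3/(4 - 3) = 3, β = 3/(3 - 4) = -3
Result: 3/(u - 4) - 3/(u - 3)


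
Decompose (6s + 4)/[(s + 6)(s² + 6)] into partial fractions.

At s=-6: α = (6·(-6) + 4)/((-6)² + 6) = -16/21. β = -α = 16/21, γ = 6 - (-6)·α = 10/7
Result: (-16/21)/(s + 6) + ((16/21)s + 10/7)/(s² + 6)


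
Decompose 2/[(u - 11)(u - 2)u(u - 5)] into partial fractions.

Using Heaviside cover-up: (1/297)/(u - 11) + (1/27)/(u - 2) - (1/55)/u - (1/45)/(u - 5)


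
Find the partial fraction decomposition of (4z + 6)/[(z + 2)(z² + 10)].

At z=-2: A = (4·(-2) + 6)/((-2)² + 10) = -1/7. B = -A = 1/7, C = 4 - (-2)·A = 26/7
Result: (-1/7)/(z + 2) + ((1/7)z + 26/7)/(z² + 10)


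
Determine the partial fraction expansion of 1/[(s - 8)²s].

Cover-up at s=0: C = 1/(0 - 8)² = 1/64. Cover-up at s=8: B = 1/(8 - 0) = 1/8. Comparing s² coeff: A = -C = -1/64
Result: (-1/64)/(s - 8) + (1/8)/(s - 8)² + (1/64)/s


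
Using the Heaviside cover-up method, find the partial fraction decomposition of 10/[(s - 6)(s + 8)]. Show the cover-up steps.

Cover (s - 6): set s=6, get α = 10/(6 + 8) = 5/7. Cover (s + 8): set s=-8, get β = 10/(-8 - 6) = -5/7.
Result: (5/7)/(s - 6) - (5/7)/(s + 8)


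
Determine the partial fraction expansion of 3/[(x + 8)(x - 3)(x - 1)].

Using cover-up method: P = 1/33, Q = 3/22, R = -1/6
Result: (1/33)/(x + 8) + (3/22)/(x - 3) - (1/6)/(x - 1)


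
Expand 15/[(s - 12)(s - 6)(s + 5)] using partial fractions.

Using cover-up method: P = 5/34, Q = -5/22, R = 15/187
Result: (5/34)/(s - 12) - (5/22)/(s - 6) + (15/187)/(s + 5)


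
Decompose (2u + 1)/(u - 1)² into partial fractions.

(2u + 1) = α(u - 1) + β. At u = 1: β = 2·1 + 1 = 3. Coeff of u: α = 2
Result: 2/(u - 1) + 3/(u - 1)²


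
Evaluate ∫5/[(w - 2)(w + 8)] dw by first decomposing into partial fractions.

Decompose: 5/[(w - 2)(w + 8)] = (1/2)/(w - 2) - (1/2)/(w + 8). Integrate each term: (1/2) ln|(w - 2)| - (1/2) ln|(w + 8)| + C


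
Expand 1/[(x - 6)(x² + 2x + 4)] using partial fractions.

Cover-up at x = 6: P = 1/(6² + 2·6 + 4) = 1/52. Then Q = -P = -1/52, R = -P·(2 + 6) = -2/13
Result: (1/52)/(x - 6) - ((1/52)x + 2/13)/(x² + 2x + 4)


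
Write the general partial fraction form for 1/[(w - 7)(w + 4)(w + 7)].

Three distinct linear factors: α/(w - 7) + β/(w + 4) + γ/(w + 7)


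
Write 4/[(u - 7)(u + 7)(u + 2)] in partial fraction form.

Using cover-up method: A = 2/63, B = 2/35, C = -4/45
Result: (2/63)/(u - 7) + (2/35)/(u + 7) - (4/45)/(u + 2)


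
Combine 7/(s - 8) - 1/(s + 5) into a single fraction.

Common denominator (s - 8)(s + 5). Numerator: 7(s + 5) - 1(s - 8) = (7s + 35) - (s - 8) = 6s + 43
Result: (6s + 43)/[(s - 8)(s + 5)]


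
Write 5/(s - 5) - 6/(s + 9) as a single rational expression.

Common denominator (s - 5)(s + 9). Numerator: 5(s + 9) - 6(s - 5) = (5s + 45) - (6s - 30) = -s + 75
Result: (-s + 75)/[(s - 5)(s + 9)]


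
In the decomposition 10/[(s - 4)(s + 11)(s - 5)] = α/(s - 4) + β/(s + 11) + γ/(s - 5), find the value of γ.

Cover-up at s = 5: γ = 10/[(5 - 4)(5 + 11)] = 10/[(1)(16)] = 10/16 = 5/8


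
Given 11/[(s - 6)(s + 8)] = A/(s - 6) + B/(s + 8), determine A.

Cover-up at s = 6: A = 11/(6 + 8) = 11/14


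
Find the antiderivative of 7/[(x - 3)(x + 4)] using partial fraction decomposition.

Decompose: 7/[(x - 3)(x + 4)] = 1/(x - 3) - 1/(x + 4). Integrate each term: ln|(x - 3)| - ln|(x + 4)| + C


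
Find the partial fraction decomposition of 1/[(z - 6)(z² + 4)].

Cover-up at z = 6: P = 1/(6² + 4) = 1/40. Then Q = -P = -1/40, R = -P·(0 + 6) = -3/20
Result: (1/40)/(z - 6) - ((1/40)z + 3/20)/(z² + 4)


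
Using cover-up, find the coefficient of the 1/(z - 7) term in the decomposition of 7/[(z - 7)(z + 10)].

Cover (z - 7), set z=7: 7/((z + 10) at z=7) = 7/(17) = 7/17


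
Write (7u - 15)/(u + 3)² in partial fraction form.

(7u - 15) = α(u + 3) + β. At u = -3: β = 7·(-3) - 15 = -36. Coeff of u: α = 7
Result: 7/(u + 3) - 36/(u + 3)²


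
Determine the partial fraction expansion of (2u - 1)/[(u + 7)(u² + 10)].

At u=-7: α = (2·(-7) - 1)/((-7)² + 10) = -15/59. β = -α = 15/59, γ = 2 - (-7)·α = 13/59
Result: (-15/59)/(u + 7) + ((15/59)u + 13/59)/(u² + 10)


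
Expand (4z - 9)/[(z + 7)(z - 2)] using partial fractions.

At z=-7: α = (4·(-7) - 9)/(-7 - 2) = 37/9. At z=2: β = (4·2 - 9)/(2 + 7) = -1/9
Result: (37/9)/(z + 7) - (1/9)/(z - 2)


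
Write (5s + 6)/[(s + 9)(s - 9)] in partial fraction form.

At s=-9: α = (5·(-9) + 6)/(-9 - 9) = 13/6. At s=9: β = (5·9 + 6)/(9 + 9) = 17/6
Result: (13/6)/(s + 9) + (17/6)/(s - 9)


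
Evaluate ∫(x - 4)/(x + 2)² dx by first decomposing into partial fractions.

Decompose: α = 1, β = 1·(-2) - 4 = -6, so (x - 4)/(x + 2)² = 1/(x + 2) - 6/(x + 2)². Integrate: ∫ α/(x + 2) dx = ln|(x + 2)|; ∫ β/(x + 2)² dx = 6/(x + 2). Sum: ln|(x + 2)| + 6/(x + 2) + C


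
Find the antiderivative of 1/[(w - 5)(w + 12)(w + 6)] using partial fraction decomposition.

Cover-up: A = 1/187, B = 1/102, C = -1/66. Decomposition: (1/187)/(w - 5) + (1/102)/(w + 12) - (1/66)/(w + 6). Integrate each term: (1/187) ln|(w - 5)| + (1/102) ln|(w + 12)| - (1/66) ln|(w + 6)| + C


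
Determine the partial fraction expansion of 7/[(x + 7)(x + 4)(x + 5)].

Using cover-up method: P = 7/6, Q = 7/3, R = -7/2
Result: (7/6)/(x + 7) + (7/3)/(x + 4) - (7/2)/(x + 5)


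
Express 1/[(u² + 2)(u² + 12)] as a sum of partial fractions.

Coefficient matching gives α = γ = 0, β = 1/(12-2) = 1/10, δ = -β = -1/10
Result: (1/10)/(u² + 2) - (1/10)/(u² + 12)


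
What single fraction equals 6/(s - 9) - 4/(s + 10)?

Common denominator (s - 9)(s + 10). Numerator: 6(s + 10) - 4(s - 9) = (6s + 60) - (4s - 36) = 2s + 96
Result: (2s + 96)/[(s - 9)(s + 10)]


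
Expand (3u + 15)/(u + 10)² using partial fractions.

(3u + 15) = A(u + 10) + B. At u = -10: B = 3·(-10) + 15 = -15. Coeff of u: A = 3
Result: 3/(u + 10) - 15/(u + 10)²


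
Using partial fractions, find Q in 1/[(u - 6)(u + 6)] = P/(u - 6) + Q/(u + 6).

Cover-up at u = -6: Q = 1/(-6 - 6) = -1/12


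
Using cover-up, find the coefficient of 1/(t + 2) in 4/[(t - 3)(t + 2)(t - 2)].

Cover (t + 2), set t=-2: 4/[(-2 - 3)(-2 - 2)] = 1/5


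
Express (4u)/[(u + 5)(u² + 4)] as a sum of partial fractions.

At u=-5: P = (4·(-5) + 0)/((-5)² + 4) = -20/29. Q = -P = 20/29, R = 4 - (-5)·P = 16/29
Result: (-20/29)/(u + 5) + ((20/29)u + 16/29)/(u² + 4)


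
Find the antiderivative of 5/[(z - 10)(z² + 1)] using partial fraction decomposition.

Cover-up at z=10: P = 5/(10²+1) = 5/101. Coeff matching: Q = -5/101, R = -50/101. Decomposition: (5/101)/(z - 10) - ((5/101)z + 50/101)/(z² + 1). Integrate: linear → ln, quadratic → (1/2)ln + arctan: (5/101) ln|(z - 10)| - (5/202) ln(z² + 1) - (50/101) arctan(z) + C


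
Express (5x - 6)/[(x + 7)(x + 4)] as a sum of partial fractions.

At x=-7: P = (5·(-7) - 6)/(-7 + 4) = 41/3. At x=-4: Q = (5·(-4) - 6)/(-4 + 7) = -26/3
Result: (41/3)/(x + 7) - (26/3)/(x + 4)


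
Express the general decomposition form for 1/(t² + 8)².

Repeated quadratic factor: (At + B)/(t² + 8) + (Ct + D)/(t² + 8)²


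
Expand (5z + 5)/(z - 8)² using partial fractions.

(5z + 5) = A(z - 8) + B. At z = 8: B = 5·8 + 5 = 45. Coeff of z: A = 5
Result: 5/(z - 8) + 45/(z - 8)²


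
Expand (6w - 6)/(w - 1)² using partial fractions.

(6w - 6) = P(w - 1) + Q. At w = 1: Q = 6·1 - 6 = 0. Coeff of w: P = 6
Result: 6/(w - 1)


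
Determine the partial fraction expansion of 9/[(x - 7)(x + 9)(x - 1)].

Using cover-up method: P = 3/32, Q = 9/160, R = -3/20
Result: (3/32)/(x - 7) + (9/160)/(x + 9) - (3/20)/(x - 1)


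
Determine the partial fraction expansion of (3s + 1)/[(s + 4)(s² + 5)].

At s=-4: P = (3·(-4) + 1)/((-4)² + 5) = -11/21. Q = -P = 11/21, R = 3 - (-4)·P = 19/21
Result: (-11/21)/(s + 4) + ((11/21)s + 19/21)/(s² + 5)


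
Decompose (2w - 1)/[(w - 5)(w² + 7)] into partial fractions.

At w=5: A = (2·5 - 1)/(5² + 7) = 9/32. B = -A = -9/32, C = 2 - 5·A = 19/32
Result: (9/32)/(w - 5) - ((9/32)w - 19/32)/(w² + 7)


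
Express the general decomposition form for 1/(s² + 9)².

Repeated quadratic factor: (As + B)/(s² + 9) + (Cs + D)/(s² + 9)²


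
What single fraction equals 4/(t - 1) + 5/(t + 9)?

Common denominator (t - 1)(t + 9). Numerator: 4(t + 9) + 5(t - 1) = (4t + 36) + (5t - 5) = 9t + 31
Result: (9t + 31)/[(t - 1)(t + 9)]


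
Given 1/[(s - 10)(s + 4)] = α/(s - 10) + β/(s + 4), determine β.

Cover-up at s = -4: β = 1/(-4 - 10) = -1/14


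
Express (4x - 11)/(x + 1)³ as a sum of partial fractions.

(4x - 11) = A(x + 1)² + B(x + 1) + C. At x = -1: C = 4·(-1) - 11 = -15. Coefficients: A = 0, B = 4
Result: 4/(x + 1)² - 15/(x + 1)³


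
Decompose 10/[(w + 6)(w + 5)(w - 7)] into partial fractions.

Using cover-up method: α = 10/13, β = -5/6, γ = 5/78
Result: (10/13)/(w + 6) - (5/6)/(w + 5) + (5/78)/(w - 7)


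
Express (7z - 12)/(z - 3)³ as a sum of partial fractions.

(7z - 12) = A(z - 3)² + B(z - 3) + C. At z = 3: C = 7·3 - 12 = 9. Coefficients: A = 0, B = 7
Result: 7/(z - 3)² + 9/(z - 3)³


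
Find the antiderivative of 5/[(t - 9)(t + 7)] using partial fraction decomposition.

Decompose: 5/[(t - 9)(t + 7)] = (5/16)/(t - 9) - (5/16)/(t + 7). Integrate each term: (5/16) ln|(t - 9)| - (5/16) ln|(t + 7)| + C


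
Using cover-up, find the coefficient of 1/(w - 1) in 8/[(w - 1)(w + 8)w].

Cover (w - 1), set w=1: 8/[(1 + 8)(1 - 0)] = 8/9


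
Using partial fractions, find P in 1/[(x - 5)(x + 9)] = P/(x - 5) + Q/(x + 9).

Cover-up at x = 5: P = 1/(5 + 9) = 1/14


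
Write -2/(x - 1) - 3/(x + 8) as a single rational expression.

Common denominator (x - 1)(x + 8). Numerator: -2(x + 8) - 3(x - 1) = (-2x - 16) - (3x - 3) = -5x - 13
Result: (-5x - 13)/[(x - 1)(x + 8)]


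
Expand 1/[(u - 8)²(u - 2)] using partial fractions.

Cover-up at u=2: γ = 1/(2 - 8)² = 1/36. Cover-up at u=8: β = 1/(8 - 2) = 1/6. Comparing u² coeff: α = -γ = -1/36
Result: (-1/36)/(u - 8) + (1/6)/(u - 8)² + (1/36)/(u - 2)


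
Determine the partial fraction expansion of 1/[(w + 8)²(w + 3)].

Cover-up at w=-3: γ = 1/(-3 + 8)² = 1/25. Cover-up at w=-8: β = 1/(-8 + 3) = -1/5. Comparing w² coeff: α = -γ = -1/25
Result: (-1/25)/(w + 8) - (1/5)/(w + 8)² + (1/25)/(w + 3)
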